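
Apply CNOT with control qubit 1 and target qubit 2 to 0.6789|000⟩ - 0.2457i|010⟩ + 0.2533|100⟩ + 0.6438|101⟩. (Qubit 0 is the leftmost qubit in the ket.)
0.6789|000⟩ - 0.2457i|011⟩ + 0.2533|100⟩ + 0.6438|101⟩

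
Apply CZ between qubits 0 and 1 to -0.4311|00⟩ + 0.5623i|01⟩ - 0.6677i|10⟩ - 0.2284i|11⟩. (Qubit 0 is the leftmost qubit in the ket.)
-0.4311|00⟩ + 0.5623i|01⟩ - 0.6677i|10⟩ + 0.2284i|11⟩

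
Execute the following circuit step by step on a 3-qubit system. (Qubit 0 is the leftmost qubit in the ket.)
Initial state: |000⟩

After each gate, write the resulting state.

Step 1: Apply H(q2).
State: 1/√2|000⟩ + 1/√2|001⟩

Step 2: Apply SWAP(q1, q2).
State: 1/√2|000⟩ + 1/√2|010⟩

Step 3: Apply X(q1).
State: 1/√2|000⟩ + 1/√2|010⟩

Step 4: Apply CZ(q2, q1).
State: 1/√2|000⟩ + 1/√2|010⟩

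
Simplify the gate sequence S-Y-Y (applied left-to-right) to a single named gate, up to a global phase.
S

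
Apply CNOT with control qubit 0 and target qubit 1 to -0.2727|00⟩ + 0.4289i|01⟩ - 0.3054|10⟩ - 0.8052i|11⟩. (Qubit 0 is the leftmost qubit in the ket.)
-0.2727|00⟩ + 0.4289i|01⟩ - 0.8052i|10⟩ - 0.3054|11⟩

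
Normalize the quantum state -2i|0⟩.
-i|0⟩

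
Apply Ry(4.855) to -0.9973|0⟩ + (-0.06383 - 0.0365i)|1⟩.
(0.7955 + 0.02391i)|0⟩ + (-0.6049 + 0.02758i)|1⟩

Ry(4.855) = [[cos(θ/2), −sin(θ/2)], [sin(θ/2), cos(θ/2)]]; θ = 4.855, cos(θ/2) ≈ -0.755688, sin(θ/2) ≈ 0.654932.
With a = amp(|0⟩) = -0.9973 and b = amp(|1⟩) = (-0.06383 - 0.0365i):
new amp(|0⟩) = (-0.755688)·a + (-0.654932)·b = (0.7955 + 0.02391i)
new amp(|1⟩) = (0.654932)·a + (-0.755688)·b = (-0.6049 + 0.02758i)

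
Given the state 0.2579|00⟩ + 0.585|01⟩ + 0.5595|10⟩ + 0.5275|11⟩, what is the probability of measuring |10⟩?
0.313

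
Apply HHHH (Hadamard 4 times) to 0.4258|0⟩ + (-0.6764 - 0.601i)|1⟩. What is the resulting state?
0.4258|0⟩ + (-0.6764 - 0.601i)|1⟩

H² = I, so an even number of Hadamards cancels: H^4 = I and the state is unchanged.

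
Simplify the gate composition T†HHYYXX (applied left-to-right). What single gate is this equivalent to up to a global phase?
T†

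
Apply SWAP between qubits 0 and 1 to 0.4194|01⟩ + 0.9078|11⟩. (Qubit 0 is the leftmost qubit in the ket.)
0.4194|10⟩ + 0.9078|11⟩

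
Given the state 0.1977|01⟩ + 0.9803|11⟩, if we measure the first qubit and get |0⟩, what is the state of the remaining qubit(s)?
|1⟩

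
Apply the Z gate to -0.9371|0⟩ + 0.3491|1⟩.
-0.9371|0⟩ - 0.3491|1⟩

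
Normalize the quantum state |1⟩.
|1⟩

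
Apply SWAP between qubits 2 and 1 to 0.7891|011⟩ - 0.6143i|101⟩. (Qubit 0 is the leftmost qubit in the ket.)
0.7891|011⟩ - 0.6143i|110⟩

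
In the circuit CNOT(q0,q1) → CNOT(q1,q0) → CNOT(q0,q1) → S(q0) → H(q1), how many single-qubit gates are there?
2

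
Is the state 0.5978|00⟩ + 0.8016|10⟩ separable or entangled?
Separable

Writing the state as a|00⟩ + b|01⟩ + c|10⟩ + d|11⟩, it is a product state iff ad − bc = 0.
Here (a, b, c, d) = (0.5978, 0, 0.8016, 0): ad − bc = (0.5978)(0) − (0)(0.8016) = 0, so the state is separable.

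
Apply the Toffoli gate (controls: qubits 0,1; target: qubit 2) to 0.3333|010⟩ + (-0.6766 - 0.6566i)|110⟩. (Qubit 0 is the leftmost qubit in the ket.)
0.3333|010⟩ + (-0.6766 - 0.6566i)|111⟩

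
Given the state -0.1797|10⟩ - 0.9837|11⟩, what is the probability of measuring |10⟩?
0.03229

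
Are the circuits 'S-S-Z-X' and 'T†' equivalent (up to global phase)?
No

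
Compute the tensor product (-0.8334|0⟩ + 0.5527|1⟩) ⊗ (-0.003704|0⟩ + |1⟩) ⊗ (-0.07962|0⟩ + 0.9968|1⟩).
-0.0002458|000⟩ + 0.003077|001⟩ + 0.06636|010⟩ - 0.8307|011⟩ + 0.000163|100⟩ - 0.002041|101⟩ - 0.04401|110⟩ + 0.5509|111⟩

amp(|b₁b₂…⟩) = product of the factor amplitudes for bits b₁, b₂, …; only kets whose every factor amplitude is nonzero survive.
|000⟩: (-0.8334)(-0.003704)(-0.07962) = -0.0002458
|001⟩: (-0.8334)(-0.003704)(0.9968) = 0.003077
|010⟩: (-0.8334)(1)(-0.07962) = 0.06636
|011⟩: (-0.8334)(1)(0.9968) = -0.8307
|100⟩: (0.5527)(-0.003704)(-0.07962) = 0.000163
|101⟩: (0.5527)(-0.003704)(0.9968) = -0.002041
|110⟩: (0.5527)(1)(-0.07962) = -0.04401
|111⟩: (0.5527)(1)(0.9968) = 0.5509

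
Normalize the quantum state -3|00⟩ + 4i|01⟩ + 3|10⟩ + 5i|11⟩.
-0.3906|00⟩ + 0.5208i|01⟩ + 0.3906|10⟩ + 0.6509i|11⟩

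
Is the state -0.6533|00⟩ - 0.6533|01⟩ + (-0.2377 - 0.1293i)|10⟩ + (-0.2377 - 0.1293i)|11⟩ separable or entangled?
Separable

Writing the state as a|00⟩ + b|01⟩ + c|10⟩ + d|11⟩, it is a product state iff ad − bc = 0.
Here (a, b, c, d) = (-0.6533, -0.6533, (-0.2377 - 0.1293i), (-0.2377 - 0.1293i)): ad − bc = (-0.6533)(-0.2377 - 0.1293i) − (-0.6533)(-0.2377 - 0.1293i) = 0, so the state is separable.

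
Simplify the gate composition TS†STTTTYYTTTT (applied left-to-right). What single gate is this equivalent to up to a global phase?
T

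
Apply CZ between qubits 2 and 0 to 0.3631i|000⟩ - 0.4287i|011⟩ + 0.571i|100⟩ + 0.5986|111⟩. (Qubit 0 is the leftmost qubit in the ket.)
0.3631i|000⟩ - 0.4287i|011⟩ + 0.571i|100⟩ - 0.5986|111⟩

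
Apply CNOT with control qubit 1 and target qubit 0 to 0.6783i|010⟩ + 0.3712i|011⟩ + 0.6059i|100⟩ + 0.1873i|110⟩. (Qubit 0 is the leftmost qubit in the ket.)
0.1873i|010⟩ + 0.6059i|100⟩ + 0.6783i|110⟩ + 0.3712i|111⟩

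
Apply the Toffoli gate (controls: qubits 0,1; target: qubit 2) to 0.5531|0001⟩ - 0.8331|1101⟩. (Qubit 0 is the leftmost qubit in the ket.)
0.5531|0001⟩ - 0.8331|1111⟩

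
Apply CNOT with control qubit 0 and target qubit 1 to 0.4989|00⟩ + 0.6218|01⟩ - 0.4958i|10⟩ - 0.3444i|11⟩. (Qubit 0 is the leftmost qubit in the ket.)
0.4989|00⟩ + 0.6218|01⟩ - 0.3444i|10⟩ - 0.4958i|11⟩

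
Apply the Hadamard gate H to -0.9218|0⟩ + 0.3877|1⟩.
-0.3777|0⟩ - 0.926|1⟩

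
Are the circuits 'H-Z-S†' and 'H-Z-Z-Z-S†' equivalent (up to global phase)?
Yes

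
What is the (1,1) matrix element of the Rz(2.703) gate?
(0.2175 + 0.9761i)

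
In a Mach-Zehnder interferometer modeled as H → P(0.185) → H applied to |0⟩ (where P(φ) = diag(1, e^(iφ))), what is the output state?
(0.9915 + 0.09197i)|0⟩ + (0.008532 - 0.09197i)|1⟩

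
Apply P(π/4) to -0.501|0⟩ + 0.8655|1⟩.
-0.501|0⟩ + (0.612 + 0.612i)|1⟩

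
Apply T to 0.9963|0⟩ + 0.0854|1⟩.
0.9963|0⟩ + (0.06039 + 0.06039i)|1⟩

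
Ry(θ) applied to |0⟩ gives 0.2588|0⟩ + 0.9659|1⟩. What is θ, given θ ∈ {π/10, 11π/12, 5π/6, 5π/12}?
5π/6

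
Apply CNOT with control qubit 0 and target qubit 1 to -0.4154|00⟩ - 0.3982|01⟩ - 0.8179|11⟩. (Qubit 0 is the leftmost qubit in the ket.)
-0.4154|00⟩ - 0.3982|01⟩ - 0.8179|10⟩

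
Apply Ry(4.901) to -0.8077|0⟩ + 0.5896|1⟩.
0.2466|0⟩ - 0.9691|1⟩

Ry(4.901) = [[cos(θ/2), −sin(θ/2)], [sin(θ/2), cos(θ/2)]]; θ = 4.901, cos(θ/2) ≈ -0.77055, sin(θ/2) ≈ 0.63738.
With a = amp(|0⟩) = -0.8077 and b = amp(|1⟩) = 0.5896:
new amp(|0⟩) = (-0.77055)·a + (-0.63738)·b = 0.2466
new amp(|1⟩) = (0.63738)·a + (-0.77055)·b = -0.9691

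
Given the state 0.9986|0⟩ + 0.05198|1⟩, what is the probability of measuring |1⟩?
0.002702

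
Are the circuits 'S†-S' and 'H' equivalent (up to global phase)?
No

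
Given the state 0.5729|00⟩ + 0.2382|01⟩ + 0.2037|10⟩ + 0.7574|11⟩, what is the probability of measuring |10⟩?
0.04149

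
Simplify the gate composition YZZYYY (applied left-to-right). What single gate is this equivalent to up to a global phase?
I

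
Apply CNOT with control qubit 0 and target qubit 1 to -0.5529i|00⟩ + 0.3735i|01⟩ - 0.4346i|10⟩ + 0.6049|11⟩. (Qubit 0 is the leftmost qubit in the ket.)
-0.5529i|00⟩ + 0.3735i|01⟩ + 0.6049|10⟩ - 0.4346i|11⟩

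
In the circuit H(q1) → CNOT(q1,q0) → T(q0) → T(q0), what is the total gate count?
4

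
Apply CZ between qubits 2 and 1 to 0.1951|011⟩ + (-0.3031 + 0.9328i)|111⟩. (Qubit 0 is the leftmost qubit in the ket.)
-0.1951|011⟩ + (0.3031 - 0.9328i)|111⟩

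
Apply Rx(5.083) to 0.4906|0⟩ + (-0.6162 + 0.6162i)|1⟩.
(-0.0569 + 0.348i)|0⟩ + (0.5085 - 0.7856i)|1⟩

Rx(5.083) = [[cos(θ/2), −i·sin(θ/2)], [−i·sin(θ/2), cos(θ/2)]]; θ = 5.083, cos(θ/2) ≈ -0.825283, sin(θ/2) ≈ 0.564719.
With a = amp(|0⟩) = 0.4906 and b = amp(|1⟩) = (-0.6162 + 0.6162i):
new amp(|0⟩) = (-0.825283)·a + (-0.564719i)·b = (-0.0569 + 0.348i)
new amp(|1⟩) = (-0.564719i)·a + (-0.825283)·b = (0.5085 - 0.7856i)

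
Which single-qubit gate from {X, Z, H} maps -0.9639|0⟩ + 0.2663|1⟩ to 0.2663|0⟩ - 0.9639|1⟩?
X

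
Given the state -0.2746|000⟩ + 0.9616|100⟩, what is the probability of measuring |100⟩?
0.9247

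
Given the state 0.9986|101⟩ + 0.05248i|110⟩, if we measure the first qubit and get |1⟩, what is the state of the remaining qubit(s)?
0.9986|01⟩ + 0.05248i|10⟩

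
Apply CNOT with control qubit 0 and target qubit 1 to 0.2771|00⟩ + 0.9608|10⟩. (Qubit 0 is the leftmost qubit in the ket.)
0.2771|00⟩ + 0.9608|11⟩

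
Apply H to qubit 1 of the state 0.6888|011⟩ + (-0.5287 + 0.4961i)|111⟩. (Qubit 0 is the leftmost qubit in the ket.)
0.4871|001⟩ - 0.4871|011⟩ + (-0.3738 + 0.3508i)|101⟩ + (0.3738 - 0.3508i)|111⟩

H on qubit 1 mixes each pair of kets that differ only in qubit 1: amplitudes (a, b) of (|…0…⟩, |…1…⟩) become ((a + b)/√2, (a − b)/√2). Kets absent from the input have amplitude 0.
(|001⟩, |011⟩): (a, b) = (0, 0.6888) → (0.4871, -0.4871)
(|101⟩, |111⟩): (a, b) = (0, (-0.5287 + 0.4961i)) → ((-0.3738 + 0.3508i), (0.3738 - 0.3508i))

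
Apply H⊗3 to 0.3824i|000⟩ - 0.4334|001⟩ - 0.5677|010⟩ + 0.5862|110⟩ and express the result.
(-0.1467 + 0.1352i)|000⟩ + (0.1598 + 0.1352i)|001⟩ + (-0.1598 + 0.1352i)|010⟩ + (0.1467 + 0.1352i)|011⟩ + (-0.5612 + 0.1352i)|100⟩ + (-0.2547 + 0.1352i)|101⟩ + (0.2547 + 0.1352i)|110⟩ + (0.5612 + 0.1352i)|111⟩

H⊗3 gives amp(|y⟩) = (1/2√2) Σ_x (−1)^(x·y) amp(|x⟩), where x·y is the number of positions in which both x and y have a 1.
|000⟩: (0.3824i - 0.4334 - 0.5677 + 0.5862)/(2√2) = (-0.1467 + 0.1352i)
|001⟩: (0.3824i + 0.4334 - 0.5677 + 0.5862)/(2√2) = (0.1598 + 0.1352i)
|010⟩: (0.3824i - 0.4334 + 0.5677 - 0.5862)/(2√2) = (-0.1598 + 0.1352i)
|011⟩: (0.3824i + 0.4334 + 0.5677 - 0.5862)/(2√2) = (0.1467 + 0.1352i)
|100⟩: (0.3824i - 0.4334 - 0.5677 - 0.5862)/(2√2) = (-0.5612 + 0.1352i)
|101⟩: (0.3824i + 0.4334 - 0.5677 - 0.5862)/(2√2) = (-0.2547 + 0.1352i)
|110⟩: (0.3824i - 0.4334 + 0.5677 + 0.5862)/(2√2) = (0.2547 + 0.1352i)
|111⟩: (0.3824i + 0.4334 + 0.5677 + 0.5862)/(2√2) = (0.5612 + 0.1352i)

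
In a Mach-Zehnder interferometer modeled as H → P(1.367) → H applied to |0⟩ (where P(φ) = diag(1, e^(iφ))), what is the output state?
(0.6012 + 0.4897i)|0⟩ + (0.3988 - 0.4897i)|1⟩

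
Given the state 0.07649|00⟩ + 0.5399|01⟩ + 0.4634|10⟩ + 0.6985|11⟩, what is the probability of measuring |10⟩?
0.2147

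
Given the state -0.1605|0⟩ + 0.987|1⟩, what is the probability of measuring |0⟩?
0.02576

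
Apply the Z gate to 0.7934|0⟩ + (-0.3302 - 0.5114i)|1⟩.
0.7934|0⟩ + (0.3302 + 0.5114i)|1⟩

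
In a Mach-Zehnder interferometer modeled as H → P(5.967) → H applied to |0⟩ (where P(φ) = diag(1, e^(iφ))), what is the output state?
(0.9752 - 0.1555i)|0⟩ + (0.02479 + 0.1555i)|1⟩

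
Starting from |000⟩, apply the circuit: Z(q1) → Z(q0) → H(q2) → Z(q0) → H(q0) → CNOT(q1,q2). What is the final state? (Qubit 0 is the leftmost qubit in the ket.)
1/2|000⟩ + 1/2|001⟩ + 1/2|100⟩ + 1/2|101⟩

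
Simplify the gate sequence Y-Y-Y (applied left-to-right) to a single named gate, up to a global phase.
Y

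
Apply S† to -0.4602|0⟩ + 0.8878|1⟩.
-0.4602|0⟩ - 0.8878i|1⟩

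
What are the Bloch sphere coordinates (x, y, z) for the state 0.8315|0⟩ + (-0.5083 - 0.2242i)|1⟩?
(-0.8453, -0.3728, 0.3828)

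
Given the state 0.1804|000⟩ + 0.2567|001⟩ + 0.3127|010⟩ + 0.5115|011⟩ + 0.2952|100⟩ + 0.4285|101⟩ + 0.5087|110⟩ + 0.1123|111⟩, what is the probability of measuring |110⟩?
0.2588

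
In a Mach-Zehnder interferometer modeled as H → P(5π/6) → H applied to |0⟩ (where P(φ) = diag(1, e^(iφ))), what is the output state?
(0.06699 + 0.25i)|0⟩ + (0.933 - 0.25i)|1⟩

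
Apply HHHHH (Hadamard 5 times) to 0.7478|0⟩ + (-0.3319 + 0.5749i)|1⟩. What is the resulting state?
(0.2941 + 0.4065i)|0⟩ + (0.7635 - 0.4065i)|1⟩

H² = I, so H^5 = H: a single Hadamard. With (a, b) = (0.7478, (-0.3319 + 0.5749i)), H gives ((a + b)/√2, (a − b)/√2) = ((0.2941 + 0.4065i), (0.7635 - 0.4065i)).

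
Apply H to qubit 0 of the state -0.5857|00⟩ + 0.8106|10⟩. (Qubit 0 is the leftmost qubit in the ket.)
0.159|00⟩ - 0.9873|10⟩

H on qubit 0 mixes each pair of kets that differ only in qubit 0: amplitudes (a, b) of (|…0…⟩, |…1…⟩) become ((a + b)/√2, (a − b)/√2). Kets absent from the input have amplitude 0.
(|00⟩, |10⟩): (a, b) = (-0.5857, 0.8106) → (0.159, -0.9873)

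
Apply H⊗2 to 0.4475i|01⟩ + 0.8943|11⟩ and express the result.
(0.4472 + 0.2238i)|00⟩ + (-0.4472 - 0.2238i)|01⟩ + (-0.4472 + 0.2238i)|10⟩ + (0.4472 - 0.2238i)|11⟩

H⊗2 gives amp(|y⟩) = (1/2) Σ_x (−1)^(x·y) amp(|x⟩), where x·y is the number of positions in which both x and y have a 1.
|00⟩: (0.4475i + 0.8943)/2 = (0.4472 + 0.2238i)
|01⟩: (-0.4475i - 0.8943)/2 = (-0.4472 - 0.2238i)
|10⟩: (0.4475i - 0.8943)/2 = (-0.4472 + 0.2238i)
|11⟩: (-0.4475i + 0.8943)/2 = (0.4472 - 0.2238i)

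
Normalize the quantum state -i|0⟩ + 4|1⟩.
-0.2425i|0⟩ + 0.9701|1⟩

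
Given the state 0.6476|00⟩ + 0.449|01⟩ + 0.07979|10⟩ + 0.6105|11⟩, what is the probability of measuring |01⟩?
0.2016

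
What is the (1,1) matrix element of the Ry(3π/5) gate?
0.5878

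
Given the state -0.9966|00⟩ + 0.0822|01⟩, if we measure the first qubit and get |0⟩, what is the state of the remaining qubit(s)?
-0.9966|0⟩ + 0.0822|1⟩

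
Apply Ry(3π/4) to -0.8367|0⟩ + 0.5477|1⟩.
-0.8262|0⟩ - 0.5634|1⟩

Ry(3π/4) = [[cos(θ/2), −sin(θ/2)], [sin(θ/2), cos(θ/2)]]; θ = 3π/4, cos(θ/2) ≈ 0.382683, sin(θ/2) ≈ 0.92388.
With a = amp(|0⟩) = -0.8367 and b = amp(|1⟩) = 0.5477:
new amp(|0⟩) = (0.382683)·a + (-0.92388)·b = -0.8262
new amp(|1⟩) = (0.92388)·a + (0.382683)·b = -0.5634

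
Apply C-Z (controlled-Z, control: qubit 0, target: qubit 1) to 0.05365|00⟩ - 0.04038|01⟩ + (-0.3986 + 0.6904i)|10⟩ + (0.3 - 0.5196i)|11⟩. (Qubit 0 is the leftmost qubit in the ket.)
0.05365|00⟩ - 0.04038|01⟩ + (-0.3986 + 0.6904i)|10⟩ + (-0.3 + 0.5196i)|11⟩

C-Z leaves the control-|0⟩ kets |00⟩, |01⟩ unchanged and applies Z to qubit 1 on the control-|1⟩ pair (|10⟩, |11⟩).
Z = [[1, 0], [0, -1]].
With a = amp(|10⟩) = (-0.3986 + 0.6904i) and b = amp(|11⟩) = (0.3 - 0.5196i):
new amp(|10⟩) = (1)·a = (-0.3986 + 0.6904i)
new amp(|11⟩) = (-1)·b = (-0.3 + 0.5196i)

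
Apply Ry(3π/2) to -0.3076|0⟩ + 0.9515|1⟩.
-0.4553|0⟩ - 0.8903|1⟩

Ry(3π/2) = [[cos(θ/2), −sin(θ/2)], [sin(θ/2), cos(θ/2)]]; θ = 3π/2, cos(θ/2) ≈ -0.707107, sin(θ/2) ≈ 0.707107.
With a = amp(|0⟩) = -0.3076 and b = amp(|1⟩) = 0.9515:
new amp(|0⟩) = (-0.707107)·a + (-0.707107)·b = -0.4553
new amp(|1⟩) = (0.707107)·a + (-0.707107)·b = -0.8903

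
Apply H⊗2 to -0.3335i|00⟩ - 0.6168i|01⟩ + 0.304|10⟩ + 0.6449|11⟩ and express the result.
(0.4745 - 0.4752i)|00⟩ + (-0.1705 + 0.1417i)|01⟩ + (-0.4745 - 0.4752i)|10⟩ + (0.1705 + 0.1417i)|11⟩

H⊗2 gives amp(|y⟩) = (1/2) Σ_x (−1)^(x·y) amp(|x⟩), where x·y is the number of positions in which both x and y have a 1.
|00⟩: (-0.3335i - 0.6168i + 0.304 + 0.6449)/2 = (0.4745 - 0.4752i)
|01⟩: (-0.3335i + 0.6168i + 0.304 - 0.6449)/2 = (-0.1705 + 0.1417i)
|10⟩: (-0.3335i - 0.6168i - 0.304 - 0.6449)/2 = (-0.4745 - 0.4752i)
|11⟩: (-0.3335i + 0.6168i - 0.304 + 0.6449)/2 = (0.1705 + 0.1417i)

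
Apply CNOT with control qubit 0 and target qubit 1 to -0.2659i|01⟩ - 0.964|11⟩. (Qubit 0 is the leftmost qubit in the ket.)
-0.2659i|01⟩ - 0.964|10⟩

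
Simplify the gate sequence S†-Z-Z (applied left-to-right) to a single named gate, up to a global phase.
S†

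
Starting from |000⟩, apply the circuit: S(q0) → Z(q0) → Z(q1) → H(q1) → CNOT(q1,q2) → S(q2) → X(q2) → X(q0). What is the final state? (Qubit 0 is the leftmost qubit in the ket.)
1/√2|101⟩ + (1/√2)i|110⟩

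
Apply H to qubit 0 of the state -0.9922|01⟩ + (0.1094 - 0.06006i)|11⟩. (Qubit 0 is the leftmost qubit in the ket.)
(-0.6242 - 0.04247i)|01⟩ + (-0.7789 + 0.04247i)|11⟩

H on qubit 0 mixes each pair of kets that differ only in qubit 0: amplitudes (a, b) of (|…0…⟩, |…1…⟩) become ((a + b)/√2, (a − b)/√2). Kets absent from the input have amplitude 0.
(|01⟩, |11⟩): (a, b) = (-0.9922, (0.1094 - 0.06006i)) → ((-0.6242 - 0.04247i), (-0.7789 + 0.04247i))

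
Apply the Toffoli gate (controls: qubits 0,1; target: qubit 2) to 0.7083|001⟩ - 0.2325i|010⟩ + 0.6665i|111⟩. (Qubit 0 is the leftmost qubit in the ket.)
0.7083|001⟩ - 0.2325i|010⟩ + 0.6665i|110⟩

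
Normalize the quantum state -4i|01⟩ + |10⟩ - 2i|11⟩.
-0.8729i|01⟩ + 0.2182|10⟩ - 0.4364i|11⟩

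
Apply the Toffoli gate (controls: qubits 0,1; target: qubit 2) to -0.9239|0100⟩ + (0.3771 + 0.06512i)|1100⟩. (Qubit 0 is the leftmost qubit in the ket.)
-0.9239|0100⟩ + (0.3771 + 0.06512i)|1110⟩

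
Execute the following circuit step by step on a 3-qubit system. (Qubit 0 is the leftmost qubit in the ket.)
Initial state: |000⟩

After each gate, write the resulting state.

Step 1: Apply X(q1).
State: |010⟩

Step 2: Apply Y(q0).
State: i|110⟩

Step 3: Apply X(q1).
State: i|100⟩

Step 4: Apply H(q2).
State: (1/√2)i|100⟩ + (1/√2)i|101⟩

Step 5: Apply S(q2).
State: (1/√2)i|100⟩ - 1/√2|101⟩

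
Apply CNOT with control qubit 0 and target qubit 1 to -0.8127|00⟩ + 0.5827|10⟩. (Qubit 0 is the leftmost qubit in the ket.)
-0.8127|00⟩ + 0.5827|11⟩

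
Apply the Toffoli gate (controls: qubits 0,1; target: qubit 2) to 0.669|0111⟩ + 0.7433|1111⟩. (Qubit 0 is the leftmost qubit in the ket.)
0.669|0111⟩ + 0.7433|1101⟩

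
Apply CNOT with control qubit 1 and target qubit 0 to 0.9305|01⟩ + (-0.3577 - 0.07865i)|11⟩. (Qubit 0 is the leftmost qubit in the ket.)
(-0.3577 - 0.07865i)|01⟩ + 0.9305|11⟩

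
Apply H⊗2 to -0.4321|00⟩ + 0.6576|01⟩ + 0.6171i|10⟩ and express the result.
(0.1128 + 0.3086i)|00⟩ + (-0.5449 + 0.3086i)|01⟩ + (0.1128 - 0.3086i)|10⟩ + (-0.5449 - 0.3086i)|11⟩

H⊗2 gives amp(|y⟩) = (1/2) Σ_x (−1)^(x·y) amp(|x⟩), where x·y is the number of positions in which both x and y have a 1.
|00⟩: (-0.4321 + 0.6576 + 0.6171i)/2 = (0.1128 + 0.3086i)
|01⟩: (-0.4321 - 0.6576 + 0.6171i)/2 = (-0.5449 + 0.3086i)
|10⟩: (-0.4321 + 0.6576 - 0.6171i)/2 = (0.1128 - 0.3086i)
|11⟩: (-0.4321 - 0.6576 - 0.6171i)/2 = (-0.5449 - 0.3086i)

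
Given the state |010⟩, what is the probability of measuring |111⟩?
0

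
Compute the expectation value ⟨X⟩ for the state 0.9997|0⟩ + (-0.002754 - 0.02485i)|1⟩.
-0.005506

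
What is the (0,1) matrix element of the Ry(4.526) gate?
-0.7698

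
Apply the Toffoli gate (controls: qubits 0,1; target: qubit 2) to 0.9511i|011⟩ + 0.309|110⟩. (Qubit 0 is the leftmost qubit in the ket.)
0.9511i|011⟩ + 0.309|111⟩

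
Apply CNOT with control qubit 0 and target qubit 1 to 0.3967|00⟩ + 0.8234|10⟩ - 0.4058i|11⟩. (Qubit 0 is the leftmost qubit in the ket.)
0.3967|00⟩ - 0.4058i|10⟩ + 0.8234|11⟩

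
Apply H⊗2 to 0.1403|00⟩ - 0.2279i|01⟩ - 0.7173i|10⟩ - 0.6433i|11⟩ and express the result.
(0.07015 - 0.7943i)|00⟩ + (0.07015 + 0.07695i)|01⟩ + (0.07015 + 0.5664i)|10⟩ + (0.07015 + 0.151i)|11⟩

H⊗2 gives amp(|y⟩) = (1/2) Σ_x (−1)^(x·y) amp(|x⟩), where x·y is the number of positions in which both x and y have a 1.
|00⟩: (0.1403 - 0.2279i - 0.7173i - 0.6433i)/2 = (0.07015 - 0.7943i)
|01⟩: (0.1403 + 0.2279i - 0.7173i + 0.6433i)/2 = (0.07015 + 0.07695i)
|10⟩: (0.1403 - 0.2279i + 0.7173i + 0.6433i)/2 = (0.07015 + 0.5664i)
|11⟩: (0.1403 + 0.2279i + 0.7173i - 0.6433i)/2 = (0.07015 + 0.151i)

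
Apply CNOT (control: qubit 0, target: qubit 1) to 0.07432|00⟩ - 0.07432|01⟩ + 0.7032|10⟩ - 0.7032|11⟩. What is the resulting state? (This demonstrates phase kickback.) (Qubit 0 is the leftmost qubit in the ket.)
0.07432|00⟩ - 0.07432|01⟩ - 0.7032|10⟩ + 0.7032|11⟩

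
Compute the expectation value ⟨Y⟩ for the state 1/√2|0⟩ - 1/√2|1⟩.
0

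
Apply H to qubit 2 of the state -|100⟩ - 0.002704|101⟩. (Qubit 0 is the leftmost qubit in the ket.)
-0.709|100⟩ - 0.7052|101⟩

H on qubit 2 mixes each pair of kets that differ only in qubit 2: amplitudes (a, b) of (|…0…⟩, |…1…⟩) become ((a + b)/√2, (a − b)/√2). Kets absent from the input have amplitude 0.
(|100⟩, |101⟩): (a, b) = (-1, -0.002704) → (-0.709, -0.7052)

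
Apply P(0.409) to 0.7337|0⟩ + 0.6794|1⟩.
0.7337|0⟩ + (0.6234 + 0.2702i)|1⟩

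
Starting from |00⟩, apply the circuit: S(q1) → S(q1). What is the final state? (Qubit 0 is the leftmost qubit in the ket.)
|00⟩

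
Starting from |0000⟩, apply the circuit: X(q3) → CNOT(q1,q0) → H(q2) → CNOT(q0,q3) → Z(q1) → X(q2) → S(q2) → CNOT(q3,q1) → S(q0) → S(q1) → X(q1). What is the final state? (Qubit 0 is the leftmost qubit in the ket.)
(1/√2)i|0001⟩ - 1/√2|0011⟩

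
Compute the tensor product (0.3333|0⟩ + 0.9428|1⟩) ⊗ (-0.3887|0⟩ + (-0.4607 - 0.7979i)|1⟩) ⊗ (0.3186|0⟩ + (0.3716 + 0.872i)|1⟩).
-0.04128|000⟩ + (-0.04814 - 0.113i)|001⟩ + (-0.04892 - 0.08473i)|010⟩ + (0.1748 - 0.2327i)|011⟩ - 0.1168|100⟩ + (-0.1362 - 0.3196i)|101⟩ + (-0.1384 - 0.2397i)|110⟩ + (0.4946 - 0.6583i)|111⟩

amp(|b₁b₂…⟩) = product of the factor amplitudes for bits b₁, b₂, …; only kets whose every factor amplitude is nonzero survive.
|000⟩: (0.3333)(-0.3887)(0.3186) = -0.04128
|001⟩: (0.3333)(-0.3887)(0.3716 + 0.872i) = (-0.04814 - 0.113i)
|010⟩: (0.3333)(-0.4607 - 0.7979i)(0.3186) = (-0.04892 - 0.08473i)
|011⟩: (0.3333)(-0.4607 - 0.7979i)(0.3716 + 0.872i) = (0.1748 - 0.2327i)
|100⟩: (0.9428)(-0.3887)(0.3186) = -0.1168
|101⟩: (0.9428)(-0.3887)(0.3716 + 0.872i) = (-0.1362 - 0.3196i)
|110⟩: (0.9428)(-0.4607 - 0.7979i)(0.3186) = (-0.1384 - 0.2397i)
|111⟩: (0.9428)(-0.4607 - 0.7979i)(0.3716 + 0.872i) = (0.4946 - 0.6583i)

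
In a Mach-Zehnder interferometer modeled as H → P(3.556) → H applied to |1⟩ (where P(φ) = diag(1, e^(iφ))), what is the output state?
(0.9577 + 0.2013i)|0⟩ + (0.04232 - 0.2013i)|1⟩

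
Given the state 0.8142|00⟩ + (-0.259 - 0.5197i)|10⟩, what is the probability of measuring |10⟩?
0.3372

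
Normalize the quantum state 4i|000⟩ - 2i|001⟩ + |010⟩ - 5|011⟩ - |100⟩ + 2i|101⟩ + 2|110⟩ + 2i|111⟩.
0.5208i|000⟩ - 0.2604i|001⟩ + 0.1302|010⟩ - 0.6509|011⟩ - 0.1302|100⟩ + 0.2604i|101⟩ + 0.2604|110⟩ + 0.2604i|111⟩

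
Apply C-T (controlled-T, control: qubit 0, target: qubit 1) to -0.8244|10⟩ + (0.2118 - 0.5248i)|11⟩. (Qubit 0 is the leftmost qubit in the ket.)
-0.8244|10⟩ + (0.5209 - 0.2213i)|11⟩

C-T leaves the control-|0⟩ kets |00⟩, |01⟩ unchanged and applies T to qubit 1 on the control-|1⟩ pair (|10⟩, |11⟩).
T = [[1, 0], [0, (1/√2 + (1/√2)i)]].
With a = amp(|10⟩) = -0.8244 and b = amp(|11⟩) = (0.2118 - 0.5248i):
new amp(|10⟩) = (1)·a = -0.8244
new amp(|11⟩) = (1/√2 + (1/√2)i)·b = (0.5209 - 0.2213i)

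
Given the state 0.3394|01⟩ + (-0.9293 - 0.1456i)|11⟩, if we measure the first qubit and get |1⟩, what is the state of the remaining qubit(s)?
(-0.9879 - 0.1548i)|1⟩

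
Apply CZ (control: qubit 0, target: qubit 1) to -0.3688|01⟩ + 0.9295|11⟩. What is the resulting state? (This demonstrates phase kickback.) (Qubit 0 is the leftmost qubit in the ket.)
-0.3688|01⟩ - 0.9295|11⟩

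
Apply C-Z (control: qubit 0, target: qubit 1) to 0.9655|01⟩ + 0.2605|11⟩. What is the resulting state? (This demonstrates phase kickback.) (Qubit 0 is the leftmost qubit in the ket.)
0.9655|01⟩ - 0.2605|11⟩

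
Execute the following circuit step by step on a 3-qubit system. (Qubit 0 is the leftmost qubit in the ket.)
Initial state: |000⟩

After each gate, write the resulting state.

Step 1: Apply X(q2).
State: |001⟩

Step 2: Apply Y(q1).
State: i|011⟩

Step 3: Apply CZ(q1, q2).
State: -i|011⟩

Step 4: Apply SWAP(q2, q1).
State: -i|011⟩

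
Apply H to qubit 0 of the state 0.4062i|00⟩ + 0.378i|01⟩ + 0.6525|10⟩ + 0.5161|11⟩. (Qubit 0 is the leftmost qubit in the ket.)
(0.4614 + 0.2872i)|00⟩ + (0.3649 + 0.2673i)|01⟩ + (-0.4614 + 0.2872i)|10⟩ + (-0.3649 + 0.2673i)|11⟩

H on qubit 0 mixes each pair of kets that differ only in qubit 0: amplitudes (a, b) of (|…0…⟩, |…1…⟩) become ((a + b)/√2, (a − b)/√2). Kets absent from the input have amplitude 0.
(|00⟩, |10⟩): (a, b) = (0.4062i, 0.6525) → ((0.4614 + 0.2872i), (-0.4614 + 0.2872i))
(|01⟩, |11⟩): (a, b) = (0.378i, 0.5161) → ((0.3649 + 0.2673i), (-0.3649 + 0.2673i))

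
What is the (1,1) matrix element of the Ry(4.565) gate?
-0.6531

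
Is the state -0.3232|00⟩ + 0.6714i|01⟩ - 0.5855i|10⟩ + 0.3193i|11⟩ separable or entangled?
Entangled

Writing the state as a|00⟩ + b|01⟩ + c|10⟩ + d|11⟩, it is a product state iff ad − bc = 0.
Here (a, b, c, d) = (-0.3232, 0.6714i, -0.5855i, 0.3193i): ad − bc = (-0.3232)(0.3193i) − (0.6714i)(-0.5855i) = (-0.3931 - 0.1032i) ≠ 0, so the state is entangled.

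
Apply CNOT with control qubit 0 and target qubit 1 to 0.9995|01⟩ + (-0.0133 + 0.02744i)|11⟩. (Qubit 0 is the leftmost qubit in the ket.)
0.9995|01⟩ + (-0.0133 + 0.02744i)|10⟩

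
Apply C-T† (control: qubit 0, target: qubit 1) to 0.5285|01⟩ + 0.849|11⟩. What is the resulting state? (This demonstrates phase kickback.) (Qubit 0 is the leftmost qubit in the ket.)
0.5285|01⟩ + (0.6003 - 0.6003i)|11⟩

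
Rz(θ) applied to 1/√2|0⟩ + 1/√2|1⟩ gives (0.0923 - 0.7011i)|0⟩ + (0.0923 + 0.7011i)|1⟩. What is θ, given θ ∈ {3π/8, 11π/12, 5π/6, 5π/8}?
11π/12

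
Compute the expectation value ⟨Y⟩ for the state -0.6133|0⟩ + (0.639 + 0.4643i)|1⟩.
-0.5695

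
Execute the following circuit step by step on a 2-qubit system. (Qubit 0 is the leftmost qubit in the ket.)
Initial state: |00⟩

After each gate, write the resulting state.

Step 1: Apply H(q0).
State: 1/√2|00⟩ + 1/√2|10⟩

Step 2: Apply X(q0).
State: 1/√2|00⟩ + 1/√2|10⟩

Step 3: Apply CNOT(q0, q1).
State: 1/√2|00⟩ + 1/√2|11⟩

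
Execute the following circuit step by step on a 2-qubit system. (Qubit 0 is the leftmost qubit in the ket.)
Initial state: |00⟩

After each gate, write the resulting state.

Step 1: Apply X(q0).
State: |10⟩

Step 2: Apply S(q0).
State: i|10⟩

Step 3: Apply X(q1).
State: i|11⟩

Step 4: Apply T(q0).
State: (-1/√2 + (1/√2)i)|11⟩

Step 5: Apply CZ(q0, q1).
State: (1/√2 - (1/√2)i)|11⟩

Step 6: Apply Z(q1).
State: (-1/√2 + (1/√2)i)|11⟩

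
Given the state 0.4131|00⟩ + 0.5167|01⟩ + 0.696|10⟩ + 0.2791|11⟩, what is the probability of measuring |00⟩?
0.1707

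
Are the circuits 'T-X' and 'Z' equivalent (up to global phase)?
No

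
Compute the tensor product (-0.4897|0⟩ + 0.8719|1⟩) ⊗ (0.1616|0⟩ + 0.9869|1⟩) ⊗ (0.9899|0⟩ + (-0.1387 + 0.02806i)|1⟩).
-0.07834|000⟩ + (0.01098 - 0.002221i)|001⟩ - 0.4784|010⟩ + (0.06703 - 0.01356i)|011⟩ + 0.1395|100⟩ + (-0.01954 + 0.003954i)|101⟩ + 0.8518|110⟩ + (-0.1193 + 0.02415i)|111⟩

amp(|b₁b₂…⟩) = product of the factor amplitudes for bits b₁, b₂, …; only kets whose every factor amplitude is nonzero survive.
|000⟩: (-0.4897)(0.1616)(0.9899) = -0.07834
|001⟩: (-0.4897)(0.1616)(-0.1387 + 0.02806i) = (0.01098 - 0.002221i)
|010⟩: (-0.4897)(0.9869)(0.9899) = -0.4784
|011⟩: (-0.4897)(0.9869)(-0.1387 + 0.02806i) = (0.06703 - 0.01356i)
|100⟩: (0.8719)(0.1616)(0.9899) = 0.1395
|101⟩: (0.8719)(0.1616)(-0.1387 + 0.02806i) = (-0.01954 + 0.003954i)
|110⟩: (0.8719)(0.9869)(0.9899) = 0.8518
|111⟩: (0.8719)(0.9869)(-0.1387 + 0.02806i) = (-0.1193 + 0.02415i)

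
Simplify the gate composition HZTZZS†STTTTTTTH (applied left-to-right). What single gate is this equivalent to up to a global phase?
X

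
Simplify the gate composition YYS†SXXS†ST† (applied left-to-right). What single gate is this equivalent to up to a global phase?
T†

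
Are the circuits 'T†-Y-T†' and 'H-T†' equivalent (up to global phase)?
No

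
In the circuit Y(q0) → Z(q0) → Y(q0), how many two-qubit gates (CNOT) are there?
0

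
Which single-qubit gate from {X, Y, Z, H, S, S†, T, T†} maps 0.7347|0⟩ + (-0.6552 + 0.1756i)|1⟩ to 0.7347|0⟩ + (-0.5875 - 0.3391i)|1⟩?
T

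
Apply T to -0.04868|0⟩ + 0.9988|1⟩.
-0.04868|0⟩ + (0.7063 + 0.7063i)|1⟩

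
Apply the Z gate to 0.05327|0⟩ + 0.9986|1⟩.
0.05327|0⟩ - 0.9986|1⟩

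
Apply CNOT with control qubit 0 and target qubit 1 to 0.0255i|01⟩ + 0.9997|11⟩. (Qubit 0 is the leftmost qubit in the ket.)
0.0255i|01⟩ + 0.9997|10⟩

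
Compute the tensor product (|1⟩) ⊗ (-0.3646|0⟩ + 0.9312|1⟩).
-0.3646|10⟩ + 0.9312|11⟩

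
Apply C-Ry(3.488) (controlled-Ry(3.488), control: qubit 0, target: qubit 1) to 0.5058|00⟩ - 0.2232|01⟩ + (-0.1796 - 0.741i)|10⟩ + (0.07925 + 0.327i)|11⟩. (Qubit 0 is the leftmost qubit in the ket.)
0.5058|00⟩ - 0.2232|01⟩ + (-0.04711 - 0.1944i)|10⟩ + (-0.1906 - 0.7863i)|11⟩

C-Ry(3.488) leaves the control-|0⟩ kets |00⟩, |01⟩ unchanged and applies Ry(3.488) to qubit 1 on the control-|1⟩ pair (|10⟩, |11⟩).
Ry(3.488) = [[cos(θ/2), −sin(θ/2)], [sin(θ/2), cos(θ/2)]]; θ = 3.488, cos(θ/2) ≈ -0.172339, sin(θ/2) ≈ 0.985038.
With a = amp(|10⟩) = (-0.1796 - 0.741i) and b = amp(|11⟩) = (0.07925 + 0.327i):
new amp(|10⟩) = (-0.172339)·a + (-0.985038)·b = (-0.04711 - 0.1944i)
new amp(|11⟩) = (0.985038)·a + (-0.172339)·b = (-0.1906 - 0.7863i)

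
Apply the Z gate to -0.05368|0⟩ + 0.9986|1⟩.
-0.05368|0⟩ - 0.9986|1⟩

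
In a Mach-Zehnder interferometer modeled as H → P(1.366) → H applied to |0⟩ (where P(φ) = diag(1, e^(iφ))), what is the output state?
(0.6017 + 0.4896i)|0⟩ + (0.3983 - 0.4896i)|1⟩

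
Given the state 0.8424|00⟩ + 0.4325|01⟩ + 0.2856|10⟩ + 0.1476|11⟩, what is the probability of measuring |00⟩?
0.7096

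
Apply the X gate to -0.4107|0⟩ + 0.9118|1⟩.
0.9118|0⟩ - 0.4107|1⟩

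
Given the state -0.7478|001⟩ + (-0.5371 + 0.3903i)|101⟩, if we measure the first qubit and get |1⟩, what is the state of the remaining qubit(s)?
(-0.809 + 0.5879i)|01⟩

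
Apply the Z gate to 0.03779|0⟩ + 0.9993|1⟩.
0.03779|0⟩ - 0.9993|1⟩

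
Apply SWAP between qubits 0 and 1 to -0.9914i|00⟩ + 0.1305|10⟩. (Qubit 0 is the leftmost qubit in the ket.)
-0.9914i|00⟩ + 0.1305|01⟩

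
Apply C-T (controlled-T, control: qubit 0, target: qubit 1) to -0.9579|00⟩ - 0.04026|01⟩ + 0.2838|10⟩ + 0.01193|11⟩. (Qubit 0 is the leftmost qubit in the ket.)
-0.9579|00⟩ - 0.04026|01⟩ + 0.2838|10⟩ + (0.008436 + 0.008436i)|11⟩

C-T leaves the control-|0⟩ kets |00⟩, |01⟩ unchanged and applies T to qubit 1 on the control-|1⟩ pair (|10⟩, |11⟩).
T = [[1, 0], [0, (1/√2 + (1/√2)i)]].
With a = amp(|10⟩) = 0.2838 and b = amp(|11⟩) = 0.01193:
new amp(|10⟩) = (1)·a = 0.2838
new amp(|11⟩) = (1/√2 + (1/√2)i)·b = (0.008436 + 0.008436i)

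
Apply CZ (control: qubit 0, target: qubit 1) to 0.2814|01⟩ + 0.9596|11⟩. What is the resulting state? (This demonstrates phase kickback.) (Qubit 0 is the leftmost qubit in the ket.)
0.2814|01⟩ - 0.9596|11⟩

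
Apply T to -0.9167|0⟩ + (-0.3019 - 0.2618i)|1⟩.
-0.9167|0⟩ + (-0.02835 - 0.3986i)|1⟩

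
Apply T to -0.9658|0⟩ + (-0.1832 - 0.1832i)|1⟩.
-0.9658|0⟩ - 0.2591i|1⟩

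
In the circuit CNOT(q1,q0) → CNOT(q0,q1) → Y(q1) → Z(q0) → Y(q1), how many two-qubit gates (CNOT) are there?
2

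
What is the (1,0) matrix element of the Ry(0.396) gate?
0.1967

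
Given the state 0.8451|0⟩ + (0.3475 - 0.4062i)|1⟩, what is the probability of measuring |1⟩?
0.2858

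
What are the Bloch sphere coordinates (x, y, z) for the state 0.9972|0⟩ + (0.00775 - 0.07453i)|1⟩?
(0.01546, -0.1486, 0.9888)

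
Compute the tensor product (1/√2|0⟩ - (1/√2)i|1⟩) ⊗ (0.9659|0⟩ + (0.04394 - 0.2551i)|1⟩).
0.683|00⟩ + (0.03107 - 0.1804i)|01⟩ - 0.683i|10⟩ + (-0.1804 - 0.03107i)|11⟩

amp(|b₁b₂…⟩) = product of the factor amplitudes for bits b₁, b₂, …; only kets whose every factor amplitude is nonzero survive.
|00⟩: (1/√2)(0.9659) = 0.683
|01⟩: (1/√2)(0.04394 - 0.2551i) = (0.03107 - 0.1804i)
|10⟩: (-(1/√2)i)(0.9659) = -0.683i
|11⟩: (-(1/√2)i)(0.04394 - 0.2551i) = (-0.1804 - 0.03107i)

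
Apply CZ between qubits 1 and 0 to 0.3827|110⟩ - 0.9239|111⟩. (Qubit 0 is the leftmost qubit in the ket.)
-0.3827|110⟩ + 0.9239|111⟩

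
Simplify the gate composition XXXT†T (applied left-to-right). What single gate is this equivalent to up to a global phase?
X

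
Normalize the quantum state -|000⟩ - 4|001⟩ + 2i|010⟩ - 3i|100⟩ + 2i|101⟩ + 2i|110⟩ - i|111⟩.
-0.1601|000⟩ - 0.6405|001⟩ + 0.3203i|010⟩ - 0.4804i|100⟩ + 0.3203i|101⟩ + 0.3203i|110⟩ - 0.1601i|111⟩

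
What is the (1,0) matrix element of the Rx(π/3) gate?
-(1/2)i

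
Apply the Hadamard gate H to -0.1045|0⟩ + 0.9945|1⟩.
0.6293|0⟩ - 0.7771|1⟩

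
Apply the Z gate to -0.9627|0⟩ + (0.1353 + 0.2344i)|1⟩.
-0.9627|0⟩ + (-0.1353 - 0.2344i)|1⟩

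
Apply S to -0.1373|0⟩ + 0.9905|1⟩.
-0.1373|0⟩ + 0.9905i|1⟩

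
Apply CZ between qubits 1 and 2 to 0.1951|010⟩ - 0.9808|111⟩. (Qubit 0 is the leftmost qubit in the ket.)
0.1951|010⟩ + 0.9808|111⟩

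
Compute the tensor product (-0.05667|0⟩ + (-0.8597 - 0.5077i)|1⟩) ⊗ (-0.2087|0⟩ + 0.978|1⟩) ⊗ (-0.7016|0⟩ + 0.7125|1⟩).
-0.008298|000⟩ + 0.008427|001⟩ + 0.03888|010⟩ - 0.03949|011⟩ + (-0.1259 - 0.07434i)|100⟩ + (0.1278 + 0.07549i)|101⟩ + (0.5899 + 0.3484i)|110⟩ + (-0.5991 - 0.3538i)|111⟩

amp(|b₁b₂…⟩) = product of the factor amplitudes for bits b₁, b₂, …; only kets whose every factor amplitude is nonzero survive.
|000⟩: (-0.05667)(-0.2087)(-0.7016) = -0.008298
|001⟩: (-0.05667)(-0.2087)(0.7125) = 0.008427
|010⟩: (-0.05667)(0.978)(-0.7016) = 0.03888
|011⟩: (-0.05667)(0.978)(0.7125) = -0.03949
|100⟩: (-0.8597 - 0.5077i)(-0.2087)(-0.7016) = (-0.1259 - 0.07434i)
|101⟩: (-0.8597 - 0.5077i)(-0.2087)(0.7125) = (0.1278 + 0.07549i)
|110⟩: (-0.8597 - 0.5077i)(0.978)(-0.7016) = (0.5899 + 0.3484i)
|111⟩: (-0.8597 - 0.5077i)(0.978)(0.7125) = (-0.5991 - 0.3538i)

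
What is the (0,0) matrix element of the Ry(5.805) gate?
-0.9716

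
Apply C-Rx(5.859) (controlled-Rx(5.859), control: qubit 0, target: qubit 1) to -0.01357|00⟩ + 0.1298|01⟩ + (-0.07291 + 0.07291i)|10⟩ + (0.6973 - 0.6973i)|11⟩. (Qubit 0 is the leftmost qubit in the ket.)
-0.01357|00⟩ + 0.1298|01⟩ + (-0.07551 - 0.2181i)|10⟩ + (-0.6663 + 0.697i)|11⟩

C-Rx(5.859) leaves the control-|0⟩ kets |00⟩, |01⟩ unchanged and applies Rx(5.859) to qubit 1 on the control-|1⟩ pair (|10⟩, |11⟩).
Rx(5.859) = [[cos(θ/2), −i·sin(θ/2)], [−i·sin(θ/2), cos(θ/2)]]; θ = 5.859, cos(θ/2) ≈ -0.977593, sin(θ/2) ≈ 0.210506.
With a = amp(|10⟩) = (-0.07291 + 0.07291i) and b = amp(|11⟩) = (0.6973 - 0.6973i):
new amp(|10⟩) = (-0.977593)·a + (-0.210506i)·b = (-0.07551 - 0.2181i)
new amp(|11⟩) = (-0.210506i)·a + (-0.977593)·b = (-0.6663 + 0.697i)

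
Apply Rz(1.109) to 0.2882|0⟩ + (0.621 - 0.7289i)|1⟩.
(0.245 - 0.1517i)|0⟩ + (0.9117 - 0.2927i)|1⟩

Rz(1.109) = [[e^(−iθ/2), 0], [0, e^(iθ/2)]] with e^(±iθ/2) = cos(θ/2) ± i·sin(θ/2); θ = 1.109, cos(θ/2) ≈ 0.850164, sin(θ/2) ≈ 0.526518.
With a = amp(|0⟩) = 0.2882 and b = amp(|1⟩) = (0.621 - 0.7289i):
new amp(|0⟩) = (0.850164 - 0.526518i)·a = (0.245 - 0.1517i)
new amp(|1⟩) = (0.850164 + 0.526518i)·b = (0.9117 - 0.2927i)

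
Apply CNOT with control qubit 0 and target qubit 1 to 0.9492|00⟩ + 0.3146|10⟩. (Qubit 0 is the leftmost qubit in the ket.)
0.9492|00⟩ + 0.3146|11⟩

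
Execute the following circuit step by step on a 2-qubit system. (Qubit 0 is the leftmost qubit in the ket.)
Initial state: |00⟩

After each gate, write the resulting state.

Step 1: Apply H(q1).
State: 1/√2|00⟩ + 1/√2|01⟩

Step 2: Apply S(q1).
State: 1/√2|00⟩ + (1/√2)i|01⟩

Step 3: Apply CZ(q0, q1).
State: 1/√2|00⟩ + (1/√2)i|01⟩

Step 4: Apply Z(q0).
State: 1/√2|00⟩ + (1/√2)i|01⟩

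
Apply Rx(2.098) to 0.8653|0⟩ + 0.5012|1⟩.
(0.4313 - 0.4345i)|0⟩ + (0.2498 - 0.7502i)|1⟩

Rx(2.098) = [[cos(θ/2), −i·sin(θ/2)], [−i·sin(θ/2), cos(θ/2)]]; θ = 2.098, cos(θ/2) ≈ 0.498438, sin(θ/2) ≈ 0.866925.
With a = amp(|0⟩) = 0.8653 and b = amp(|1⟩) = 0.5012:
new amp(|0⟩) = (0.498438)·a + (-0.866925i)·b = (0.4313 - 0.4345i)
new amp(|1⟩) = (-0.866925i)·a + (0.498438)·b = (0.2498 - 0.7502i)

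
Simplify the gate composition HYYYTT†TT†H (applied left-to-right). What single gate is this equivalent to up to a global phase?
Y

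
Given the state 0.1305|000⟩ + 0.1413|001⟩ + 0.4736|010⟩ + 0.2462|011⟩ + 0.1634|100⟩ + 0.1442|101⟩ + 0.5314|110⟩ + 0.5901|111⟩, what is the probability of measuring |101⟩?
0.02079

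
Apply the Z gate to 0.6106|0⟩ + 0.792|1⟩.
0.6106|0⟩ - 0.792|1⟩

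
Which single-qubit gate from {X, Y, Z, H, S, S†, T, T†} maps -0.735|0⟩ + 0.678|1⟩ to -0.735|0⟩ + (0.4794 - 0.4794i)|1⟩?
T†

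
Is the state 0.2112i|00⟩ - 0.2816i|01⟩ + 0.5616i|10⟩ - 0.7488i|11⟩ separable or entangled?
Separable

Writing the state as a|00⟩ + b|01⟩ + c|10⟩ + d|11⟩, it is a product state iff ad − bc = 0.
Here (a, b, c, d) = (0.2112i, -0.2816i, 0.5616i, -0.7488i): ad − bc = (0.2112i)(-0.7488i) − (-0.2816i)(0.5616i) = 0, so the state is separable.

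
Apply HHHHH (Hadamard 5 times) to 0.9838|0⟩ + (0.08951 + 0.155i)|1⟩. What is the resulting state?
(0.7589 + 0.1096i)|0⟩ + (0.6324 - 0.1096i)|1⟩

H² = I, so H^5 = H: a single Hadamard. With (a, b) = (0.9838, (0.08951 + 0.155i)), H gives ((a + b)/√2, (a − b)/√2) = ((0.7589 + 0.1096i), (0.6324 - 0.1096i)).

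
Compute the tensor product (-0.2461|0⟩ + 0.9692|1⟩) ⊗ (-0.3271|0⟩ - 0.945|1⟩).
0.0805|00⟩ + 0.2326|01⟩ - 0.317|10⟩ - 0.9159|11⟩

amp(|b₁b₂…⟩) = product of the factor amplitudes for bits b₁, b₂, …; only kets whose every factor amplitude is nonzero survive.
|00⟩: (-0.2461)(-0.3271) = 0.0805
|01⟩: (-0.2461)(-0.945) = 0.2326
|10⟩: (0.9692)(-0.3271) = -0.317
|11⟩: (0.9692)(-0.945) = -0.9159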